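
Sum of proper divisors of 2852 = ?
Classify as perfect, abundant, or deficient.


Proper divisors: 1, 2, 4, 23, 31, 46, 62, 92, 124, 713, 1426
Sum = 1 + 2 + 4 + 23 + 31 + 46 + 62 + 92 + 124 + 713 + 1426 = 2524
2524 < 2852 → deficient

s(2852) = 2524 (deficient)


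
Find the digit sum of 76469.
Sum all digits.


7 + 6 + 4 + 6 + 9 = 32


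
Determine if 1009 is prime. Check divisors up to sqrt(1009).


Check divisors up to sqrt(1009) = 31.7648
No divisors found.
1009 is prime.

Yes, 1009 is prime


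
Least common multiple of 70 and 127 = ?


GCD(70, 127) = 1
LCM = 70*127/1 = 8890/1 = 8890

LCM = 8890


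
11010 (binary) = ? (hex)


11010 (base 2) = 26 (decimal)
26 (decimal) = 1A (base 16)


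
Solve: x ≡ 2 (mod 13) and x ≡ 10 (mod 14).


M = 13*14 = 182
M1 = M/13 = 14, M2 = M/14 = 13
M1^(-1) mod 13 = 1, M2^(-1) mod 14 = 13
x = 2*14*1 + 10*13*13 = 1718
1718 mod 182 = 80
Check: 80 mod 13 = 2 ✓, 80 mod 14 = 10 ✓

x ≡ 80 (mod 182)


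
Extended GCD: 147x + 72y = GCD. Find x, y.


Tabular extended Euclidean (each row: r = 147*s + 72*t):
r=147, s=1, t=0
r=72, s=0, t=1
q=2: r=3, s=1, t=-2   [147*(1) + 72*(-2) = 3]
q=24: r=0, s=-24, t=49   [147*(-24) + 72*(49) = 0]
GCD = 3; from the row with r=3: x=1, y=-2
Check: 147*(1) + 72*(-2) = 147 - 144 = 3

GCD = 3, x = 1, y = -2


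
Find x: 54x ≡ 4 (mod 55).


GCD(54, 55) = 1, unique solution
a^(-1) mod 55 = 54
x = 54 * 4 mod 55 = 51

x ≡ 51 (mod 55)


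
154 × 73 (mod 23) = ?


154 × 73 = 11242
11242 mod 23 = 18


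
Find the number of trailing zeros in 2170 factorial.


floor(2170/5) = 434
floor(2170/25) = 86
floor(2170/125) = 17
floor(2170/625) = 3
Total = 540

540 trailing zeros


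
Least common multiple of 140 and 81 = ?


GCD(140, 81) = 1
LCM = 140*81/1 = 11340/1 = 11340

LCM = 11340


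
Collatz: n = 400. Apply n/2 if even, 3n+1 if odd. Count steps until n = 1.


400 → 200 → 100 → 50 → 25 → 76 → 38 → 19 → 58 → 29 → 88 → 44 → 22 → 11 → 34 → 17 → 52 → 26 → 13 → 40 → 20 → 10 → 5 → 16 → 8 → 4 → 2 → 1
Total steps = 27

27 steps


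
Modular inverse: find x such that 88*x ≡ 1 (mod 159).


Use the extended Euclidean algorithm on (159, 88); each row r = 159*s + 88*t:
r=159, s=1, t=0
r=88, s=0, t=1
q=1: r=71, s=1, t=-1   [159*(1) + 88*(-1) = 71]
q=1: r=17, s=-1, t=2   [159*(-1) + 88*(2) = 17]
q=4: r=3, s=5, t=-9   [159*(5) + 88*(-9) = 3]
q=5: r=2, s=-26, t=47   [159*(-26) + 88*(47) = 2]
q=1: r=1, s=31, t=-56   [159*(31) + 88*(-56) = 1]
q=2: r=0, s=-88, t=159   [159*(-88) + 88*(159) = 0]
GCD = 1 with t = -56, so 88*(-56) ≡ 1 (mod 159)
Inverse = -56 mod 159 = 103
Check: 88 * 103 = 9064 ≡ 1 (mod 159)

88^(-1) ≡ 103 (mod 159)


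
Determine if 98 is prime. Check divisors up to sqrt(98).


98 / 2 = 49 (exact division)
98 is NOT prime.

No, 98 is not prime


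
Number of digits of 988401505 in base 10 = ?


988401505 has 9 digits in base 10
floor(log10(988401505)) + 1 = floor(8.9949) + 1 = 9

9 digits (base 10)


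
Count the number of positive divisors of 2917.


2917 = 2917^1
d(2917) = (1+1) = 2

2 divisors


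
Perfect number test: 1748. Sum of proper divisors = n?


Proper divisors of 1748: 1, 2, 4, 19, 23, 38, 46, 76, 92, 437, 874
Sum = 1 + 2 + 4 + 19 + 23 + 38 + 46 + 76 + 92 + 437 + 874 = 1612

No, 1748 is not perfect (1612 ≠ 1748)


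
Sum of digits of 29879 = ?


2 + 9 + 8 + 7 + 9 = 35


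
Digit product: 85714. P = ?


8 × 5 × 7 × 1 × 4 = 1120


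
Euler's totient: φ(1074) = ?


1074 = 2 × 3 × 179
Prime factors: 2, 3, 179
φ(1074) = 1074 × (1-1/2) × (1-1/3) × (1-1/179)
= 1074 × 1/2 × 2/3 × 178/179 = 356

φ(1074) = 356


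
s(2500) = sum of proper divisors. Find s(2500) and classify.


Proper divisors: 1, 2, 4, 5, 10, 20, 25, 50, 100, 125, 250, 500, 625, 1250
Sum = 1 + 2 + 4 + 5 + 10 + 20 + 25 + 50 + 100 + 125 + 250 + 500 + 625 + 1250 = 2967
2967 > 2500 → abundant

s(2500) = 2967 (abundant)


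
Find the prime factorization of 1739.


1739 / 37 = 47
47 / 47 = 1
1739 = 37 × 47


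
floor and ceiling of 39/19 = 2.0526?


39/19 = 2.0526
floor = 2
ceil = 3

floor = 2, ceil = 3


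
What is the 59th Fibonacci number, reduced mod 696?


F(k) mod 696 for k=1..59:
1, 1, 2, 3, 5, 8, 13, 21, 34, 55, 89, 144, 233, 377, 610, 291, 205, 496, 5, 501, 506, 311, 121, 432, 553, 289, 146, 435, 581, 320, 205, 525, 34, 559, 593, 456, 353, 113, 466, 579, 349, 232, 581, 117, 2, 119, 121, 240, 361, 601, 266, 171, 437, 608, 349, 261, 610, 175, 89
F(59) mod 696 = 89


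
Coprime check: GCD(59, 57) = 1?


Euclidean algorithm:
59 = 1 * 57 + 2
57 = 28 * 2 + 1
2 = 2 * 1 + 0
GCD(59, 57) = 1

Yes, coprime (GCD = 1)


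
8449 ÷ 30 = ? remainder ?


8449 = 30 * 281 + 19
Check: 8430 + 19 = 8449

q = 281, r = 19


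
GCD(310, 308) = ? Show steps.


310 = 1 * 308 + 2
308 = 154 * 2 + 0
GCD = 2


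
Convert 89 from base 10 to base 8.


89 (base 10) = 89 (decimal)
89 (decimal) = 131 (base 8)


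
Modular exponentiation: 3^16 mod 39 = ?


3^1 mod 39 = 3
3^2 mod 39 = 9
3^3 mod 39 = 27
3^4 mod 39 = 3
3^5 mod 39 = 9
3^6 mod 39 = 27
3^7 mod 39 = 3
3^8 mod 39 = 9
3^9 mod 39 = 27
3^10 mod 39 = 3
3^11 mod 39 = 9
3^12 mod 39 = 27
3^13 mod 39 = 3
3^14 mod 39 = 9
3^15 mod 39 = 27
3^16 mod 39 = 3


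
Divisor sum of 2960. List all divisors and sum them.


Divisors of 2960: 1, 2, 4, 5, 8, 10, 16, 20, 37, 40, 74, 80, 148, 185, 296, 370, 592, 740, 1480, 2960
Sum = 1 + 2 + 4 + 5 + 8 + 10 + 16 + 20 + 37 + 40 + 74 + 80 + 148 + 185 + 296 + 370 + 592 + 740 + 1480 + 2960 = 7068

σ(2960) = 7068


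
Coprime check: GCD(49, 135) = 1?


Euclidean algorithm:
135 = 2 * 49 + 37
49 = 1 * 37 + 12
37 = 3 * 12 + 1
12 = 12 * 1 + 0
GCD(49, 135) = 1

Yes, coprime (GCD = 1)


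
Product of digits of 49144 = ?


4 × 9 × 1 × 4 × 4 = 576


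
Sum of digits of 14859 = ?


1 + 4 + 8 + 5 + 9 = 27


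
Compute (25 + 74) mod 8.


25 + 74 = 99
99 mod 8 = 3


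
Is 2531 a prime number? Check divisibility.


Check divisors up to sqrt(2531) = 50.3090
No divisors found.
2531 is prime.

Yes, 2531 is prime


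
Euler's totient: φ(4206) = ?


4206 = 2 × 3 × 701
Prime factors: 2, 3, 701
φ(4206) = 4206 × (1-1/2) × (1-1/3) × (1-1/701)
= 4206 × 1/2 × 2/3 × 700/701 = 1400

φ(4206) = 1400


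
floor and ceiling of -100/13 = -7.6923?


-100/13 = -7.6923
floor = -8
ceil = -7

floor = -8, ceil = -7


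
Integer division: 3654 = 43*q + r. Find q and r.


3654 = 43 * 84 + 42
Check: 3612 + 42 = 3654

q = 84, r = 42


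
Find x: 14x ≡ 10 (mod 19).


GCD(14, 19) = 1, unique solution
a^(-1) mod 19 = 15
x = 15 * 10 mod 19 = 17

x ≡ 17 (mod 19)


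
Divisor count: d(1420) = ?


1420 = 2^2 × 5^1 × 71^1
d(1420) = (2+1) × (1+1) × (1+1) = 12

12 divisors


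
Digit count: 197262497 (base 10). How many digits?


197262497 has 9 digits in base 10
floor(log10(197262497)) + 1 = floor(8.2950) + 1 = 9

9 digits (base 10)


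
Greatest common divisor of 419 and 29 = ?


419 = 14 * 29 + 13
29 = 2 * 13 + 3
13 = 4 * 3 + 1
3 = 3 * 1 + 0
GCD = 1


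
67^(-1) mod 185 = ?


Use the extended Euclidean algorithm on (185, 67); each row r = 185*s + 67*t:
r=185, s=1, t=0
r=67, s=0, t=1
q=2: r=51, s=1, t=-2   [185*(1) + 67*(-2) = 51]
q=1: r=16, s=-1, t=3   [185*(-1) + 67*(3) = 16]
q=3: r=3, s=4, t=-11   [185*(4) + 67*(-11) = 3]
q=5: r=1, s=-21, t=58   [185*(-21) + 67*(58) = 1]
q=3: r=0, s=67, t=-185   [185*(67) + 67*(-185) = 0]
GCD = 1 with t = 58, so 67*(58) ≡ 1 (mod 185)
Inverse = 58 mod 185 = 58
Check: 67 * 58 = 3886 ≡ 1 (mod 185)

67^(-1) ≡ 58 (mod 185)


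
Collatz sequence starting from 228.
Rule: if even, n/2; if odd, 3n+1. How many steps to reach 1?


228 → 114 → 57 → 172 → 86 → 43 → 130 → 65 → 196 → 98 → 49 → 148 → 74 → 37 → 112 → 56 → 28 → 14 → 7 → 22 → 11 → 34 → 17 → 52 → 26 → 13 → 40 → 20 → 10 → 5 → 16 → 8 → 4 → 2 → 1
Total steps = 34

34 steps


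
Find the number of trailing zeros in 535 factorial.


floor(535/5) = 107
floor(535/25) = 21
floor(535/125) = 4
Total = 132

132 trailing zeros


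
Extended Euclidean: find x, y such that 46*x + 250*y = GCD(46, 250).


Tabular extended Euclidean (each row: r = 46*s + 250*t):
r=46, s=1, t=0
r=250, s=0, t=1
q=0: r=46, s=1, t=0   [46*(1) + 250*(0) = 46]
q=5: r=20, s=-5, t=1   [46*(-5) + 250*(1) = 20]
q=2: r=6, s=11, t=-2   [46*(11) + 250*(-2) = 6]
q=3: r=2, s=-38, t=7   [46*(-38) + 250*(7) = 2]
q=3: r=0, s=125, t=-23   [46*(125) + 250*(-23) = 0]
GCD = 2; from the row with r=2: x=-38, y=7
Check: 46*(-38) + 250*(7) = -1748 + 1750 = 2

GCD = 2, x = -38, y = 7


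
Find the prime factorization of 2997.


2997 / 3 = 999
999 / 3 = 333
333 / 3 = 111
111 / 3 = 37
37 / 37 = 1
2997 = 3^4 × 37


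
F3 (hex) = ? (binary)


F3 (base 16) = 243 (decimal)
243 (decimal) = 11110011 (base 2)


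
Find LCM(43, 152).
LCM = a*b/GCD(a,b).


GCD(43, 152) = 1
LCM = 43*152/1 = 6536/1 = 6536

LCM = 6536


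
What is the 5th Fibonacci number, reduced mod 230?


F(k) mod 230 for k=1..5:
1, 1, 2, 3, 5
F(5) mod 230 = 5


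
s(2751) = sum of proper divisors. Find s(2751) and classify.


Proper divisors: 1, 3, 7, 21, 131, 393, 917
Sum = 1 + 3 + 7 + 21 + 131 + 393 + 917 = 1473
1473 < 2751 → deficient

s(2751) = 1473 (deficient)


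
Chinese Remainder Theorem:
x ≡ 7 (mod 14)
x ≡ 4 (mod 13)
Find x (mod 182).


M = 14*13 = 182
M1 = M/14 = 13, M2 = M/13 = 14
M1^(-1) mod 14 = 13, M2^(-1) mod 13 = 1
x = 7*13*13 + 4*14*1 = 1239
1239 mod 182 = 147
Check: 147 mod 14 = 7 ✓, 147 mod 13 = 4 ✓

x ≡ 147 (mod 182)


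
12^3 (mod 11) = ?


12^1 mod 11 = 1
12^2 mod 11 = 1
12^3 mod 11 = 1


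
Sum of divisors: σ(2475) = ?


Divisors of 2475: 1, 3, 5, 9, 11, 15, 25, 33, 45, 55, 75, 99, 165, 225, 275, 495, 825, 2475
Sum = 1 + 3 + 5 + 9 + 11 + 15 + 25 + 33 + 45 + 55 + 75 + 99 + 165 + 225 + 275 + 495 + 825 + 2475 = 4836

σ(2475) = 4836


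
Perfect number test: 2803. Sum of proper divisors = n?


Proper divisors of 2803: 1
Sum = 1 = 1

No, 2803 is not perfect (1 ≠ 2803)


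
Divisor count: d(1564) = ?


1564 = 2^2 × 17^1 × 23^1
d(1564) = (2+1) × (1+1) × (1+1) = 12

12 divisors


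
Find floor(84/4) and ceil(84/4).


84/4 = 21.0000
floor = 21
ceil = 21

floor = 21, ceil = 21


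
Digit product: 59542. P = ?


5 × 9 × 5 × 4 × 2 = 1800


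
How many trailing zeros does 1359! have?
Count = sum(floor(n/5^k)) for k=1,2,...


floor(1359/5) = 271
floor(1359/25) = 54
floor(1359/125) = 10
floor(1359/625) = 2
Total = 337

337 trailing zeros


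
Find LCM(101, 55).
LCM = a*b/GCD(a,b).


GCD(101, 55) = 1
LCM = 101*55/1 = 5555/1 = 5555

LCM = 5555


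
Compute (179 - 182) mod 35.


179 - 182 = -3
-3 mod 35 = 32


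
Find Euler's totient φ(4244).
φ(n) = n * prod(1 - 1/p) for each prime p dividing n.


4244 = 2^2 × 1061
Prime factors: 2, 1061
φ(4244) = 4244 × (1-1/2) × (1-1/1061)
= 4244 × 1/2 × 1060/1061 = 2120

φ(4244) = 2120


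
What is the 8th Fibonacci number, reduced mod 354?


F(k) mod 354 for k=1..8:
1, 1, 2, 3, 5, 8, 13, 21
F(8) mod 354 = 21


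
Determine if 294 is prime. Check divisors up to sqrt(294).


294 / 2 = 147 (exact division)
294 is NOT prime.

No, 294 is not prime


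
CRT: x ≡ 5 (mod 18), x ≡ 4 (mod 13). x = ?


M = 18*13 = 234
M1 = M/18 = 13, M2 = M/13 = 18
M1^(-1) mod 18 = 7, M2^(-1) mod 13 = 8
x = 5*13*7 + 4*18*8 = 1031
1031 mod 234 = 95
Check: 95 mod 18 = 5 ✓, 95 mod 13 = 4 ✓

x ≡ 95 (mod 234)


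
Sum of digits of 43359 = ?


4 + 3 + 3 + 5 + 9 = 24


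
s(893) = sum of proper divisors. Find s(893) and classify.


Proper divisors: 1, 19, 47
Sum = 1 + 19 + 47 = 67
67 < 893 → deficient

s(893) = 67 (deficient)


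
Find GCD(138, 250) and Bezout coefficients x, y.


Tabular extended Euclidean (each row: r = 138*s + 250*t):
r=138, s=1, t=0
r=250, s=0, t=1
q=0: r=138, s=1, t=0   [138*(1) + 250*(0) = 138]
q=1: r=112, s=-1, t=1   [138*(-1) + 250*(1) = 112]
q=1: r=26, s=2, t=-1   [138*(2) + 250*(-1) = 26]
q=4: r=8, s=-9, t=5   [138*(-9) + 250*(5) = 8]
q=3: r=2, s=29, t=-16   [138*(29) + 250*(-16) = 2]
q=4: r=0, s=-125, t=69   [138*(-125) + 250*(69) = 0]
GCD = 2; from the row with r=2: x=29, y=-16
Check: 138*(29) + 250*(-16) = 4002 - 4000 = 2

GCD = 2, x = 29, y = -16


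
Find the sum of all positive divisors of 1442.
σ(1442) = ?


Divisors of 1442: 1, 2, 7, 14, 103, 206, 721, 1442
Sum = 1 + 2 + 7 + 14 + 103 + 206 + 721 + 1442 = 2496

σ(1442) = 2496


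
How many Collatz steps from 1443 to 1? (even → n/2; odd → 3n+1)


1443 → 4330 → 2165 → 6496 → 3248 → 1624 → 812 → 406 → 203 → 610 → 305 → 916 → 458 → 229 → 688 → 344 → 172 → 86 → 43 → 130 → 65 → 196 → 98 → 49 → 148 → 74 → 37 → 112 → 56 → 28 → 14 → 7 → 22 → 11 → 34 → 17 → 52 → 26 → 13 → 40 → 20 → 10 → 5 → 16 → 8 → 4 → 2 → 1
Total steps = 47

47 steps


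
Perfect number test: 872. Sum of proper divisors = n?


Proper divisors of 872: 1, 2, 4, 8, 109, 218, 436
Sum = 1 + 2 + 4 + 8 + 109 + 218 + 436 = 778

No, 872 is not perfect (778 ≠ 872)


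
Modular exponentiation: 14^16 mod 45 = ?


14^1 mod 45 = 14
14^2 mod 45 = 16
14^3 mod 45 = 44
14^4 mod 45 = 31
14^5 mod 45 = 29
14^6 mod 45 = 1
14^7 mod 45 = 14
14^8 mod 45 = 16
14^9 mod 45 = 44
14^10 mod 45 = 31
14^11 mod 45 = 29
14^12 mod 45 = 1
14^13 mod 45 = 14
14^14 mod 45 = 16
14^15 mod 45 = 44
14^16 mod 45 = 31


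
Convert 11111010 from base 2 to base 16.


11111010 (base 2) = 250 (decimal)
250 (decimal) = FA (base 16)


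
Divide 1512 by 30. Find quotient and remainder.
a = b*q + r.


1512 = 30 * 50 + 12
Check: 1500 + 12 = 1512

q = 50, r = 12


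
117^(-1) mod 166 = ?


Use the extended Euclidean algorithm on (166, 117); each row r = 166*s + 117*t:
r=166, s=1, t=0
r=117, s=0, t=1
q=1: r=49, s=1, t=-1   [166*(1) + 117*(-1) = 49]
q=2: r=19, s=-2, t=3   [166*(-2) + 117*(3) = 19]
q=2: r=11, s=5, t=-7   [166*(5) + 117*(-7) = 11]
q=1: r=8, s=-7, t=10   [166*(-7) + 117*(10) = 8]
q=1: r=3, s=12, t=-17   [166*(12) + 117*(-17) = 3]
q=2: r=2, s=-31, t=44   [166*(-31) + 117*(44) = 2]
q=1: r=1, s=43, t=-61   [166*(43) + 117*(-61) = 1]
q=2: r=0, s=-117, t=166   [166*(-117) + 117*(166) = 0]
GCD = 1 with t = -61, so 117*(-61) ≡ 1 (mod 166)
Inverse = -61 mod 166 = 105
Check: 117 * 105 = 12285 ≡ 1 (mod 166)

117^(-1) ≡ 105 (mod 166)


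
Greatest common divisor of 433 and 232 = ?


433 = 1 * 232 + 201
232 = 1 * 201 + 31
201 = 6 * 31 + 15
31 = 2 * 15 + 1
15 = 15 * 1 + 0
GCD = 1


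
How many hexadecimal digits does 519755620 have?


519755620 in base 16 = 1EFAD764
Number of digits = 8

8 digits (base 16)


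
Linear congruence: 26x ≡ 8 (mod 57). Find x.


GCD(26, 57) = 1, unique solution
a^(-1) mod 57 = 11
x = 11 * 8 mod 57 = 31

x ≡ 31 (mod 57)


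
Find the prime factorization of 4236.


4236 / 2 = 2118
2118 / 2 = 1059
1059 / 3 = 353
353 / 353 = 1
4236 = 2^2 × 3 × 353


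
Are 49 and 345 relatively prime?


Euclidean algorithm:
345 = 7 * 49 + 2
49 = 24 * 2 + 1
2 = 2 * 1 + 0
GCD(49, 345) = 1

Yes, coprime (GCD = 1)


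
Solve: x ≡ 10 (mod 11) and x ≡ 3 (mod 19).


M = 11*19 = 209
M1 = M/11 = 19, M2 = M/19 = 11
M1^(-1) mod 11 = 7, M2^(-1) mod 19 = 7
x = 10*19*7 + 3*11*7 = 1561
1561 mod 209 = 98
Check: 98 mod 11 = 10 ✓, 98 mod 19 = 3 ✓

x ≡ 98 (mod 209)


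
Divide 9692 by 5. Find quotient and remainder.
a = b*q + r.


9692 = 5 * 1938 + 2
Check: 9690 + 2 = 9692

q = 1938, r = 2


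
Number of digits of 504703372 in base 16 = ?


504703372 in base 16 = 1E15298C
Number of digits = 8

8 digits (base 16)


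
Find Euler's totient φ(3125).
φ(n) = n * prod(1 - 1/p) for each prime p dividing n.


3125 = 5^5
Prime factors: 5
φ(3125) = 3125 × (1-1/5)
= 3125 × 4/5 = 2500

φ(3125) = 2500


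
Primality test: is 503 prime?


Check divisors up to sqrt(503) = 22.4277
No divisors found.
503 is prime.

Yes, 503 is prime


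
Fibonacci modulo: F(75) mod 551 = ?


F(k) mod 551 for k=1..75:
1, 1, 2, 3, 5, 8, 13, 21, 34, 55, 89, 144, 233, 377, 59, 436, 495, 380, 324, 153, 477, 79, 5, 84, 89, 173, 262, 435, 146, 30, 176, 206, 382, 37, 419, 456, 324, 229, 2, 231, 233, 464, 146, 59, 205, 264, 469, 182, 100, 282, 382, 113, 495, 57, 1, 58, 59, 117, 176, 293, 469, 211, 129, 340, 469, 258, 176, 434, 59, 493, 1, 494, 495, 438, 382
F(75) mod 551 = 382


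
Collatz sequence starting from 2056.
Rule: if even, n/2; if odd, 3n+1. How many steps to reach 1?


2056 → 1028 → 514 → 257 → 772 → 386 → 193 → 580 → 290 → 145 → 436 → 218 → 109 → 328 → 164 → 82 → 41 → 124 → 62 → 31 → 94 → 47 → 142 → 71 → 214 → 107 → 322 → 161 → 484 → 242 → 121 → 364 → 182 → 91 → 274 → 137 → 412 → 206 → 103 → 310 → 155 → 466 → 233 → 700 → 350 → 175 → 526 → 263 → 790 → 395 → 1186 → 593 → 1780 → 890 → 445 → 1336 → 668 → 334 → 167 → 502 → 251 → 754 → 377 → 1132 → 566 → 283 → 850 → 425 → 1276 → 638 → 319 → 958 → 479 → 1438 → 719 → 2158 → 1079 → 3238 → 1619 → 4858 → 2429 → 7288 → 3644 → 1822 → 911 → 2734 → 1367 → 4102 → 2051 → 6154 → 3077 → 9232 → 4616 → 2308 → 1154 → 577 → 1732 → 866 → 433 → 1300 → 650 → 325 → 976 → 488 → 244 → 122 → 61 → 184 → 92 → 46 → 23 → 70 → 35 → 106 → 53 → 160 → 80 → 40 → 20 → 10 → 5 → 16 → 8 → 4 → 2 → 1
Total steps = 125

125 steps


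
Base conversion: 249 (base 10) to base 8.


249 (base 10) = 249 (decimal)
249 (decimal) = 371 (base 8)


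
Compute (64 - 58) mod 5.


64 - 58 = 6
6 mod 5 = 1


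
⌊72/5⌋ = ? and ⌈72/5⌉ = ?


72/5 = 14.4000
floor = 14
ceil = 15

floor = 14, ceil = 15


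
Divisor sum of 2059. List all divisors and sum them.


Divisors of 2059: 1, 29, 71, 2059
Sum = 1 + 29 + 71 + 2059 = 2160

σ(2059) = 2160


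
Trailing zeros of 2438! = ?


floor(2438/5) = 487
floor(2438/25) = 97
floor(2438/125) = 19
floor(2438/625) = 3
Total = 606

606 trailing zeros


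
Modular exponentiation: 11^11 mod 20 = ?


11^1 mod 20 = 11
11^2 mod 20 = 1
11^3 mod 20 = 11
11^4 mod 20 = 1
11^5 mod 20 = 11
11^6 mod 20 = 1
11^7 mod 20 = 11
11^8 mod 20 = 1
11^9 mod 20 = 11
11^10 mod 20 = 1
11^11 mod 20 = 11


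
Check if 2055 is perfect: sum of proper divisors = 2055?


Proper divisors of 2055: 1, 3, 5, 15, 137, 411, 685
Sum = 1 + 3 + 5 + 15 + 137 + 411 + 685 = 1257

No, 2055 is not perfect (1257 ≠ 2055)


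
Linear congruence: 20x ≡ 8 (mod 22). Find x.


GCD(20, 22) = 2 divides 8
Divide: 10x ≡ 4 (mod 11)
x ≡ 7 (mod 11)


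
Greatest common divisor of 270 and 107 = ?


270 = 2 * 107 + 56
107 = 1 * 56 + 51
56 = 1 * 51 + 5
51 = 10 * 5 + 1
5 = 5 * 1 + 0
GCD = 1


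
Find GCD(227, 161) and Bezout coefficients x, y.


Tabular extended Euclidean (each row: r = 227*s + 161*t):
r=227, s=1, t=0
r=161, s=0, t=1
q=1: r=66, s=1, t=-1   [227*(1) + 161*(-1) = 66]
q=2: r=29, s=-2, t=3   [227*(-2) + 161*(3) = 29]
q=2: r=8, s=5, t=-7   [227*(5) + 161*(-7) = 8]
q=3: r=5, s=-17, t=24   [227*(-17) + 161*(24) = 5]
q=1: r=3, s=22, t=-31   [227*(22) + 161*(-31) = 3]
q=1: r=2, s=-39, t=55   [227*(-39) + 161*(55) = 2]
q=1: r=1, s=61, t=-86   [227*(61) + 161*(-86) = 1]
q=2: r=0, s=-161, t=227   [227*(-161) + 161*(227) = 0]
GCD = 1; from the row with r=1: x=61, y=-86
Check: 227*(61) + 161*(-86) = 13847 - 13846 = 1

GCD = 1, x = 61, y = -86


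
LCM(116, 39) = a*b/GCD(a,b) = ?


GCD(116, 39) = 1
LCM = 116*39/1 = 4524/1 = 4524

LCM = 4524


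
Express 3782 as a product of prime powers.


3782 / 2 = 1891
1891 / 31 = 61
61 / 61 = 1
3782 = 2 × 31 × 61


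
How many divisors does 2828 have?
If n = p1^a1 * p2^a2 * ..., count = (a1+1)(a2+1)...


2828 = 2^2 × 7^1 × 101^1
d(2828) = (2+1) × (1+1) × (1+1) = 12

12 divisors


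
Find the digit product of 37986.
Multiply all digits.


3 × 7 × 9 × 8 × 6 = 9072


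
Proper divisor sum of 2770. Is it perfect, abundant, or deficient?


Proper divisors: 1, 2, 5, 10, 277, 554, 1385
Sum = 1 + 2 + 5 + 10 + 277 + 554 + 1385 = 2234
2234 < 2770 → deficient

s(2770) = 2234 (deficient)


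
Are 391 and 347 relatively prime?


Euclidean algorithm:
391 = 1 * 347 + 44
347 = 7 * 44 + 39
44 = 1 * 39 + 5
39 = 7 * 5 + 4
5 = 1 * 4 + 1
4 = 4 * 1 + 0
GCD(391, 347) = 1

Yes, coprime (GCD = 1)


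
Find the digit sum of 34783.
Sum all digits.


3 + 4 + 7 + 8 + 3 = 25


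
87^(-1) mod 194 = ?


Use the extended Euclidean algorithm on (194, 87); each row r = 194*s + 87*t:
r=194, s=1, t=0
r=87, s=0, t=1
q=2: r=20, s=1, t=-2   [194*(1) + 87*(-2) = 20]
q=4: r=7, s=-4, t=9   [194*(-4) + 87*(9) = 7]
q=2: r=6, s=9, t=-20   [194*(9) + 87*(-20) = 6]
q=1: r=1, s=-13, t=29   [194*(-13) + 87*(29) = 1]
q=6: r=0, s=87, t=-194   [194*(87) + 87*(-194) = 0]
GCD = 1 with t = 29, so 87*(29) ≡ 1 (mod 194)
Inverse = 29 mod 194 = 29
Check: 87 * 29 = 2523 ≡ 1 (mod 194)

87^(-1) ≡ 29 (mod 194)


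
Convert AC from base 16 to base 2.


AC (base 16) = 172 (decimal)
172 (decimal) = 10101100 (base 2)


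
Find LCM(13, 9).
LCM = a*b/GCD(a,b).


GCD(13, 9) = 1
LCM = 13*9/1 = 117/1 = 117

LCM = 117


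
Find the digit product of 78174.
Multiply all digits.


7 × 8 × 1 × 7 × 4 = 1568


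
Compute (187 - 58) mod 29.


187 - 58 = 129
129 mod 29 = 13


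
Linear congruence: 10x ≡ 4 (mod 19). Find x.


GCD(10, 19) = 1, unique solution
a^(-1) mod 19 = 2
x = 2 * 4 mod 19 = 8

x ≡ 8 (mod 19)


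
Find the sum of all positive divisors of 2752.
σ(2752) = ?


Divisors of 2752: 1, 2, 4, 8, 16, 32, 43, 64, 86, 172, 344, 688, 1376, 2752
Sum = 1 + 2 + 4 + 8 + 16 + 32 + 43 + 64 + 86 + 172 + 344 + 688 + 1376 + 2752 = 5588

σ(2752) = 5588


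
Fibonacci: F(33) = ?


Sequence: 1, 1, 2, 3, 5, 8, 13, 21, 34, 55, 89, 144, 233, 377, 610, 987, 1597, 2584, 4181, 6765, 10946, 17711, 28657, 46368, 75025, 121393, 196418, 317811, 514229, 832040, 1346269, 2178309, 3524578
F(33) = 3524578


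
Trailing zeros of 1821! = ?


floor(1821/5) = 364
floor(1821/25) = 72
floor(1821/125) = 14
floor(1821/625) = 2
Total = 452

452 trailing zeros


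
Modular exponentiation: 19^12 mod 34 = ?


19^1 mod 34 = 19
19^2 mod 34 = 21
19^3 mod 34 = 25
19^4 mod 34 = 33
19^5 mod 34 = 15
19^6 mod 34 = 13
19^7 mod 34 = 9
19^8 mod 34 = 1
19^9 mod 34 = 19
19^10 mod 34 = 21
19^11 mod 34 = 25
19^12 mod 34 = 33


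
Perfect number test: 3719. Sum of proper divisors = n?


Proper divisors of 3719: 1
Sum = 1 = 1

No, 3719 is not perfect (1 ≠ 3719)


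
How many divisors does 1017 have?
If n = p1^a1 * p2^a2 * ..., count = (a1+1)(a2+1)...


1017 = 3^2 × 113^1
d(1017) = (2+1) × (1+1) = 6

6 divisors


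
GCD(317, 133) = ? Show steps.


317 = 2 * 133 + 51
133 = 2 * 51 + 31
51 = 1 * 31 + 20
31 = 1 * 20 + 11
20 = 1 * 11 + 9
11 = 1 * 9 + 2
9 = 4 * 2 + 1
2 = 2 * 1 + 0
GCD = 1


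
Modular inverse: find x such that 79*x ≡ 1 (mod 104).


Use the extended Euclidean algorithm on (104, 79); each row r = 104*s + 79*t:
r=104, s=1, t=0
r=79, s=0, t=1
q=1: r=25, s=1, t=-1   [104*(1) + 79*(-1) = 25]
q=3: r=4, s=-3, t=4   [104*(-3) + 79*(4) = 4]
q=6: r=1, s=19, t=-25   [104*(19) + 79*(-25) = 1]
q=4: r=0, s=-79, t=104   [104*(-79) + 79*(104) = 0]
GCD = 1 with t = -25, so 79*(-25) ≡ 1 (mod 104)
Inverse = -25 mod 104 = 79
Check: 79 * 79 = 6241 ≡ 1 (mod 104)

79^(-1) ≡ 79 (mod 104)


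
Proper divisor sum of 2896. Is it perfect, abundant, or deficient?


Proper divisors: 1, 2, 4, 8, 16, 181, 362, 724, 1448
Sum = 1 + 2 + 4 + 8 + 16 + 181 + 362 + 724 + 1448 = 2746
2746 < 2896 → deficient

s(2896) = 2746 (deficient)


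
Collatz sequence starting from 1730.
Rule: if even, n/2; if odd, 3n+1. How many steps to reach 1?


1730 → 865 → 2596 → 1298 → 649 → 1948 → 974 → 487 → 1462 → 731 → 2194 → 1097 → 3292 → 1646 → 823 → 2470 → 1235 → 3706 → 1853 → 5560 → 2780 → 1390 → 695 → 2086 → 1043 → 3130 → 1565 → 4696 → 2348 → 1174 → 587 → 1762 → 881 → 2644 → 1322 → 661 → 1984 → 992 → 496 → 248 → 124 → 62 → 31 → 94 → 47 → 142 → 71 → 214 → 107 → 322 → 161 → 484 → 242 → 121 → 364 → 182 → 91 → 274 → 137 → 412 → 206 → 103 → 310 → 155 → 466 → 233 → 700 → 350 → 175 → 526 → 263 → 790 → 395 → 1186 → 593 → 1780 → 890 → 445 → 1336 → 668 → 334 → 167 → 502 → 251 → 754 → 377 → 1132 → 566 → 283 → 850 → 425 → 1276 → 638 → 319 → 958 → 479 → 1438 → 719 → 2158 → 1079 → 3238 → 1619 → 4858 → 2429 → 7288 → 3644 → 1822 → 911 → 2734 → 1367 → 4102 → 2051 → 6154 → 3077 → 9232 → 4616 → 2308 → 1154 → 577 → 1732 → 866 → 433 → 1300 → 650 → 325 → 976 → 488 → 244 → 122 → 61 → 184 → 92 → 46 → 23 → 70 → 35 → 106 → 53 → 160 → 80 → 40 → 20 → 10 → 5 → 16 → 8 → 4 → 2 → 1
Total steps = 148

148 steps


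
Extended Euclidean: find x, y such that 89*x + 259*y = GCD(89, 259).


Tabular extended Euclidean (each row: r = 89*s + 259*t):
r=89, s=1, t=0
r=259, s=0, t=1
q=0: r=89, s=1, t=0   [89*(1) + 259*(0) = 89]
q=2: r=81, s=-2, t=1   [89*(-2) + 259*(1) = 81]
q=1: r=8, s=3, t=-1   [89*(3) + 259*(-1) = 8]
q=10: r=1, s=-32, t=11   [89*(-32) + 259*(11) = 1]
q=8: r=0, s=259, t=-89   [89*(259) + 259*(-89) = 0]
GCD = 1; from the row with r=1: x=-32, y=11
Check: 89*(-32) + 259*(11) = -2848 + 2849 = 1

GCD = 1, x = -32, y = 11


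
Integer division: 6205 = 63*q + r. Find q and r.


6205 = 63 * 98 + 31
Check: 6174 + 31 = 6205

q = 98, r = 31


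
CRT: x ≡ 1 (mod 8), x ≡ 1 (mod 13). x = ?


M = 8*13 = 104
M1 = M/8 = 13, M2 = M/13 = 8
M1^(-1) mod 8 = 5, M2^(-1) mod 13 = 5
x = 1*13*5 + 1*8*5 = 105
105 mod 104 = 1
Check: 1 mod 8 = 1 ✓, 1 mod 13 = 1 ✓

x ≡ 1 (mod 104)


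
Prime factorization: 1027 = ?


1027 / 13 = 79
79 / 79 = 1
1027 = 13 × 79


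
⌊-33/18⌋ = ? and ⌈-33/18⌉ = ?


-33/18 = -1.8333
floor = -2
ceil = -1

floor = -2, ceil = -1


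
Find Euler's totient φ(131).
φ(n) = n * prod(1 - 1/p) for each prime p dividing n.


131 = 131
Prime factors: 131
φ(131) = 131 × (1-1/131)
= 131 × 130/131 = 130

φ(131) = 130


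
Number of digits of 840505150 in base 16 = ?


840505150 in base 16 = 3219173E
Number of digits = 8

8 digits (base 16)


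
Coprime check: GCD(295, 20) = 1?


Euclidean algorithm:
295 = 14 * 20 + 15
20 = 1 * 15 + 5
15 = 3 * 5 + 0
GCD(295, 20) = 5

No, not coprime (GCD = 5)


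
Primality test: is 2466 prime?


2466 / 2 = 1233 (exact division)
2466 is NOT prime.

No, 2466 is not prime


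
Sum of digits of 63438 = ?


6 + 3 + 4 + 3 + 8 = 24


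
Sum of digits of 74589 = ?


7 + 4 + 5 + 8 + 9 = 33


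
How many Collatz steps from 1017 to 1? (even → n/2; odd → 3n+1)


1017 → 3052 → 1526 → 763 → 2290 → 1145 → 3436 → 1718 → 859 → 2578 → 1289 → 3868 → 1934 → 967 → 2902 → 1451 → 4354 → 2177 → 6532 → 3266 → 1633 → 4900 → 2450 → 1225 → 3676 → 1838 → 919 → 2758 → 1379 → 4138 → 2069 → 6208 → 3104 → 1552 → 776 → 388 → 194 → 97 → 292 → 146 → 73 → 220 → 110 → 55 → 166 → 83 → 250 → 125 → 376 → 188 → 94 → 47 → 142 → 71 → 214 → 107 → 322 → 161 → 484 → 242 → 121 → 364 → 182 → 91 → 274 → 137 → 412 → 206 → 103 → 310 → 155 → 466 → 233 → 700 → 350 → 175 → 526 → 263 → 790 → 395 → 1186 → 593 → 1780 → 890 → 445 → 1336 → 668 → 334 → 167 → 502 → 251 → 754 → 377 → 1132 → 566 → 283 → 850 → 425 → 1276 → 638 → 319 → 958 → 479 → 1438 → 719 → 2158 → 1079 → 3238 → 1619 → 4858 → 2429 → 7288 → 3644 → 1822 → 911 → 2734 → 1367 → 4102 → 2051 → 6154 → 3077 → 9232 → 4616 → 2308 → 1154 → 577 → 1732 → 866 → 433 → 1300 → 650 → 325 → 976 → 488 → 244 → 122 → 61 → 184 → 92 → 46 → 23 → 70 → 35 → 106 → 53 → 160 → 80 → 40 → 20 → 10 → 5 → 16 → 8 → 4 → 2 → 1
Total steps = 155

155 steps


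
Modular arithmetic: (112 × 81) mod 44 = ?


112 × 81 = 9072
9072 mod 44 = 8


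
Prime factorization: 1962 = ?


1962 / 2 = 981
981 / 3 = 327
327 / 3 = 109
109 / 109 = 1
1962 = 2 × 3^2 × 109


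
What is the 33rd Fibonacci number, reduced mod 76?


F(k) mod 76 for k=1..33:
1, 1, 2, 3, 5, 8, 13, 21, 34, 55, 13, 68, 5, 73, 2, 75, 1, 0, 1, 1, 2, 3, 5, 8, 13, 21, 34, 55, 13, 68, 5, 73, 2
F(33) mod 76 = 2


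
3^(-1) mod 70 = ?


Use the extended Euclidean algorithm on (70, 3); each row r = 70*s + 3*t:
r=70, s=1, t=0
r=3, s=0, t=1
q=23: r=1, s=1, t=-23   [70*(1) + 3*(-23) = 1]
q=3: r=0, s=-3, t=70   [70*(-3) + 3*(70) = 0]
GCD = 1 with t = -23, so 3*(-23) ≡ 1 (mod 70)
Inverse = -23 mod 70 = 47
Check: 3 * 47 = 141 ≡ 1 (mod 70)

3^(-1) ≡ 47 (mod 70)


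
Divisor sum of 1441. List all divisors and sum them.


Divisors of 1441: 1, 11, 131, 1441
Sum = 1 + 11 + 131 + 1441 = 1584

σ(1441) = 1584


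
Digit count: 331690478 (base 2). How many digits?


331690478 in base 2 = 10011110001010011000111101110
Number of digits = 29

29 digits (base 2)


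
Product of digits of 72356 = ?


7 × 2 × 3 × 5 × 6 = 1260


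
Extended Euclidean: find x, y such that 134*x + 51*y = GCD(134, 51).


Tabular extended Euclidean (each row: r = 134*s + 51*t):
r=134, s=1, t=0
r=51, s=0, t=1
q=2: r=32, s=1, t=-2   [134*(1) + 51*(-2) = 32]
q=1: r=19, s=-1, t=3   [134*(-1) + 51*(3) = 19]
q=1: r=13, s=2, t=-5   [134*(2) + 51*(-5) = 13]
q=1: r=6, s=-3, t=8   [134*(-3) + 51*(8) = 6]
q=2: r=1, s=8, t=-21   [134*(8) + 51*(-21) = 1]
q=6: r=0, s=-51, t=134   [134*(-51) + 51*(134) = 0]
GCD = 1; from the row with r=1: x=8, y=-21
Check: 134*(8) + 51*(-21) = 1072 - 1071 = 1

GCD = 1, x = 8, y = -21


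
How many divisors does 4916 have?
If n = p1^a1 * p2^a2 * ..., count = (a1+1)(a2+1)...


4916 = 2^2 × 1229^1
d(4916) = (2+1) × (1+1) = 6

6 divisors


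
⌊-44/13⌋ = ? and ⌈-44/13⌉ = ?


-44/13 = -3.3846
floor = -4
ceil = -3

floor = -4, ceil = -3


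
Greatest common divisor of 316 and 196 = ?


316 = 1 * 196 + 120
196 = 1 * 120 + 76
120 = 1 * 76 + 44
76 = 1 * 44 + 32
44 = 1 * 32 + 12
32 = 2 * 12 + 8
12 = 1 * 8 + 4
8 = 2 * 4 + 0
GCD = 4


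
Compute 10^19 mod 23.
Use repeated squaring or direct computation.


10^1 mod 23 = 10
10^2 mod 23 = 8
10^3 mod 23 = 11
10^4 mod 23 = 18
10^5 mod 23 = 19
10^6 mod 23 = 6
10^7 mod 23 = 14
10^8 mod 23 = 2
10^9 mod 23 = 20
10^10 mod 23 = 16
10^11 mod 23 = 22
10^12 mod 23 = 13
10^13 mod 23 = 15
10^14 mod 23 = 12
10^15 mod 23 = 5
10^16 mod 23 = 4
10^17 mod 23 = 17
10^18 mod 23 = 9
10^19 mod 23 = 21


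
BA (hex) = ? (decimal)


BA (base 16) = 186 (decimal)
186 (decimal) = 186 (base 10)


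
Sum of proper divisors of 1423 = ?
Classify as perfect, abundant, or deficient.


Proper divisors: 1
Sum = 1 = 1
1 < 1423 → deficient

s(1423) = 1 (deficient)


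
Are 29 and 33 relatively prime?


Euclidean algorithm:
33 = 1 * 29 + 4
29 = 7 * 4 + 1
4 = 4 * 1 + 0
GCD(29, 33) = 1

Yes, coprime (GCD = 1)


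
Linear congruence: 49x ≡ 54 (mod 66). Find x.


GCD(49, 66) = 1, unique solution
a^(-1) mod 66 = 31
x = 31 * 54 mod 66 = 24

x ≡ 24 (mod 66)


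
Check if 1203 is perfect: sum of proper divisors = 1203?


Proper divisors of 1203: 1, 3, 401
Sum = 1 + 3 + 401 = 405

No, 1203 is not perfect (405 ≠ 1203)


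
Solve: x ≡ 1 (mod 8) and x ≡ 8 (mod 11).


M = 8*11 = 88
M1 = M/8 = 11, M2 = M/11 = 8
M1^(-1) mod 8 = 3, M2^(-1) mod 11 = 7
x = 1*11*3 + 8*8*7 = 481
481 mod 88 = 41
Check: 41 mod 8 = 1 ✓, 41 mod 11 = 8 ✓

x ≡ 41 (mod 88)


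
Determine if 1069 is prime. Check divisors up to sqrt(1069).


Check divisors up to sqrt(1069) = 32.6956
No divisors found.
1069 is prime.

Yes, 1069 is prime


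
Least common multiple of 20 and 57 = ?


GCD(20, 57) = 1
LCM = 20*57/1 = 1140/1 = 1140

LCM = 1140


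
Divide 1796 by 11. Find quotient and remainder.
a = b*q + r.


1796 = 11 * 163 + 3
Check: 1793 + 3 = 1796

q = 163, r = 3


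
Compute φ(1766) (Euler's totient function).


1766 = 2 × 883
Prime factors: 2, 883
φ(1766) = 1766 × (1-1/2) × (1-1/883)
= 1766 × 1/2 × 882/883 = 882

φ(1766) = 882


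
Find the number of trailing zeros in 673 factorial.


floor(673/5) = 134
floor(673/25) = 26
floor(673/125) = 5
floor(673/625) = 1
Total = 166

166 trailing zeros


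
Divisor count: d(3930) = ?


3930 = 2^1 × 3^1 × 5^1 × 131^1
d(3930) = (1+1) × (1+1) × (1+1) × (1+1) = 16

16 divisors


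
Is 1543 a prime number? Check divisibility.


Check divisors up to sqrt(1543) = 39.2810
No divisors found.
1543 is prime.

Yes, 1543 is prime


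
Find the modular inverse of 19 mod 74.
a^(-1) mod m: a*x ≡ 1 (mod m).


Use the extended Euclidean algorithm on (74, 19); each row r = 74*s + 19*t:
r=74, s=1, t=0
r=19, s=0, t=1
q=3: r=17, s=1, t=-3   [74*(1) + 19*(-3) = 17]
q=1: r=2, s=-1, t=4   [74*(-1) + 19*(4) = 2]
q=8: r=1, s=9, t=-35   [74*(9) + 19*(-35) = 1]
q=2: r=0, s=-19, t=74   [74*(-19) + 19*(74) = 0]
GCD = 1 with t = -35, so 19*(-35) ≡ 1 (mod 74)
Inverse = -35 mod 74 = 39
Check: 19 * 39 = 741 ≡ 1 (mod 74)

19^(-1) ≡ 39 (mod 74)


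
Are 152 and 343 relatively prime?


Euclidean algorithm:
343 = 2 * 152 + 39
152 = 3 * 39 + 35
39 = 1 * 35 + 4
35 = 8 * 4 + 3
4 = 1 * 3 + 1
3 = 3 * 1 + 0
GCD(152, 343) = 1

Yes, coprime (GCD = 1)


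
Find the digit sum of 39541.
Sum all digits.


3 + 9 + 5 + 4 + 1 = 22


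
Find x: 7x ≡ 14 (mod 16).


GCD(7, 16) = 1, unique solution
a^(-1) mod 16 = 7
x = 7 * 14 mod 16 = 2

x ≡ 2 (mod 16)


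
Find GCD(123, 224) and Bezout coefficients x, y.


Tabular extended Euclidean (each row: r = 123*s + 224*t):
r=123, s=1, t=0
r=224, s=0, t=1
q=0: r=123, s=1, t=0   [123*(1) + 224*(0) = 123]
q=1: r=101, s=-1, t=1   [123*(-1) + 224*(1) = 101]
q=1: r=22, s=2, t=-1   [123*(2) + 224*(-1) = 22]
q=4: r=13, s=-9, t=5   [123*(-9) + 224*(5) = 13]
q=1: r=9, s=11, t=-6   [123*(11) + 224*(-6) = 9]
q=1: r=4, s=-20, t=11   [123*(-20) + 224*(11) = 4]
q=2: r=1, s=51, t=-28   [123*(51) + 224*(-28) = 1]
q=4: r=0, s=-224, t=123   [123*(-224) + 224*(123) = 0]
GCD = 1; from the row with r=1: x=51, y=-28
Check: 123*(51) + 224*(-28) = 6273 - 6272 = 1

GCD = 1, x = 51, y = -28


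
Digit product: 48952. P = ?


4 × 8 × 9 × 5 × 2 = 2880


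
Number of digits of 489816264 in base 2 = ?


489816264 in base 2 = 11101001100100000000011001000
Number of digits = 29

29 digits (base 2)


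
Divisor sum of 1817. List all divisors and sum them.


Divisors of 1817: 1, 23, 79, 1817
Sum = 1 + 23 + 79 + 1817 = 1920

σ(1817) = 1920


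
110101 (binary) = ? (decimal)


110101 (base 2) = 53 (decimal)
53 (decimal) = 53 (base 10)


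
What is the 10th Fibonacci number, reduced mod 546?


F(k) mod 546 for k=1..10:
1, 1, 2, 3, 5, 8, 13, 21, 34, 55
F(10) mod 546 = 55


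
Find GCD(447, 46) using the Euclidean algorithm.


447 = 9 * 46 + 33
46 = 1 * 33 + 13
33 = 2 * 13 + 7
13 = 1 * 7 + 6
7 = 1 * 6 + 1
6 = 6 * 1 + 0
GCD = 1


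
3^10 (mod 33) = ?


3^1 mod 33 = 3
3^2 mod 33 = 9
3^3 mod 33 = 27
3^4 mod 33 = 15
3^5 mod 33 = 12
3^6 mod 33 = 3
3^7 mod 33 = 9
3^8 mod 33 = 27
3^9 mod 33 = 15
3^10 mod 33 = 12


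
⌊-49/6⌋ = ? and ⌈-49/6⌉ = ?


-49/6 = -8.1667
floor = -9
ceil = -8

floor = -9, ceil = -8


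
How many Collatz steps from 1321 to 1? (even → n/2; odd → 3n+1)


1321 → 3964 → 1982 → 991 → 2974 → 1487 → 4462 → 2231 → 6694 → 3347 → 10042 → 5021 → 15064 → 7532 → 3766 → 1883 → 5650 → 2825 → 8476 → 4238 → 2119 → 6358 → 3179 → 9538 → 4769 → 14308 → 7154 → 3577 → 10732 → 5366 → 2683 → 8050 → 4025 → 12076 → 6038 → 3019 → 9058 → 4529 → 13588 → 6794 → 3397 → 10192 → 5096 → 2548 → 1274 → 637 → 1912 → 956 → 478 → 239 → 718 → 359 → 1078 → 539 → 1618 → 809 → 2428 → 1214 → 607 → 1822 → 911 → 2734 → 1367 → 4102 → 2051 → 6154 → 3077 → 9232 → 4616 → 2308 → 1154 → 577 → 1732 → 866 → 433 → 1300 → 650 → 325 → 976 → 488 → 244 → 122 → 61 → 184 → 92 → 46 → 23 → 70 → 35 → 106 → 53 → 160 → 80 → 40 → 20 → 10 → 5 → 16 → 8 → 4 → 2 → 1
Total steps = 101

101 steps


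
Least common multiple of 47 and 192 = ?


GCD(47, 192) = 1
LCM = 47*192/1 = 9024/1 = 9024

LCM = 9024


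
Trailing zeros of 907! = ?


floor(907/5) = 181
floor(907/25) = 36
floor(907/125) = 7
floor(907/625) = 1
Total = 225

225 trailing zeros


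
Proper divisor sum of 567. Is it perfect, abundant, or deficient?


Proper divisors: 1, 3, 7, 9, 21, 27, 63, 81, 189
Sum = 1 + 3 + 7 + 9 + 21 + 27 + 63 + 81 + 189 = 401
401 < 567 → deficient

s(567) = 401 (deficient)


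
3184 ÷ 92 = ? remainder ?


3184 = 92 * 34 + 56
Check: 3128 + 56 = 3184

q = 34, r = 56


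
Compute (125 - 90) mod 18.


125 - 90 = 35
35 mod 18 = 17


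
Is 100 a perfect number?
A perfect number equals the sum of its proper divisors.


Proper divisors of 100: 1, 2, 4, 5, 10, 20, 25, 50
Sum = 1 + 2 + 4 + 5 + 10 + 20 + 25 + 50 = 117

No, 100 is not perfect (117 ≠ 100)


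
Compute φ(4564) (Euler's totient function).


4564 = 2^2 × 7 × 163
Prime factors: 2, 7, 163
φ(4564) = 4564 × (1-1/2) × (1-1/7) × (1-1/163)
= 4564 × 1/2 × 6/7 × 162/163 = 1944

φ(4564) = 1944


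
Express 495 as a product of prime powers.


495 / 3 = 165
165 / 3 = 55
55 / 5 = 11
11 / 11 = 1
495 = 3^2 × 5 × 11


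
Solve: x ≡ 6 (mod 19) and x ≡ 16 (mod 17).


M = 19*17 = 323
M1 = M/19 = 17, M2 = M/17 = 19
M1^(-1) mod 19 = 9, M2^(-1) mod 17 = 9
x = 6*17*9 + 16*19*9 = 3654
3654 mod 323 = 101
Check: 101 mod 19 = 6 ✓, 101 mod 17 = 16 ✓

x ≡ 101 (mod 323)


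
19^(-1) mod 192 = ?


Use the extended Euclidean algorithm on (192, 19); each row r = 192*s + 19*t:
r=192, s=1, t=0
r=19, s=0, t=1
q=10: r=2, s=1, t=-10   [192*(1) + 19*(-10) = 2]
q=9: r=1, s=-9, t=91   [192*(-9) + 19*(91) = 1]
q=2: r=0, s=19, t=-192   [192*(19) + 19*(-192) = 0]
GCD = 1 with t = 91, so 19*(91) ≡ 1 (mod 192)
Inverse = 91 mod 192 = 91
Check: 19 * 91 = 1729 ≡ 1 (mod 192)

19^(-1) ≡ 91 (mod 192)


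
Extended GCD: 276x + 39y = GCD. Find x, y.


Tabular extended Euclidean (each row: r = 276*s + 39*t):
r=276, s=1, t=0
r=39, s=0, t=1
q=7: r=3, s=1, t=-7   [276*(1) + 39*(-7) = 3]
q=13: r=0, s=-13, t=92   [276*(-13) + 39*(92) = 0]
GCD = 3; from the row with r=3: x=1, y=-7
Check: 276*(1) + 39*(-7) = 276 - 273 = 3

GCD = 3, x = 1, y = -7


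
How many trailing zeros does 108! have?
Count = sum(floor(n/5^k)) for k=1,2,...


floor(108/5) = 21
floor(108/25) = 4
Total = 25

25 trailing zeros


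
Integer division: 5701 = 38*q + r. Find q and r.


5701 = 38 * 150 + 1
Check: 5700 + 1 = 5701

q = 150, r = 1


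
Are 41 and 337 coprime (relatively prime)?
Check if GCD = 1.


Euclidean algorithm:
337 = 8 * 41 + 9
41 = 4 * 9 + 5
9 = 1 * 5 + 4
5 = 1 * 4 + 1
4 = 4 * 1 + 0
GCD(41, 337) = 1

Yes, coprime (GCD = 1)


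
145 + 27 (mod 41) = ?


145 + 27 = 172
172 mod 41 = 8


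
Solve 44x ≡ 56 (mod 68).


GCD(44, 68) = 4 divides 56
Divide: 11x ≡ 14 (mod 17)
x ≡ 9 (mod 17)
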